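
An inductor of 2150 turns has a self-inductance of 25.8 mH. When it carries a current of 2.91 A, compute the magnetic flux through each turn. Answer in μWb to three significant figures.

Φ_B ≈ 34.9 μWb

From L = NΦ_B/I, the flux per turn is Φ_B = LI/N.
Φ_B = (2.580×10^-2 H)(2.91 A)/2150 = 3.492×10^-5 Wb.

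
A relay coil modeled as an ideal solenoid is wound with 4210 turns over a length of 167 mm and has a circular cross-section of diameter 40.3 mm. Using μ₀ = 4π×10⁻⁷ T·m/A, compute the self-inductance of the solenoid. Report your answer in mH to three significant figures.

A = π(d/2)² = π(2.015×10^-2 m)² = 1.276×10^-3 m².
For a long solenoid, L = μ₀N²A/ℓ.
L = (4π×10⁻⁷)(4210)²(1.276×10^-3)/(0.167 m) = 0.1701 H.

L ≈ 170 mH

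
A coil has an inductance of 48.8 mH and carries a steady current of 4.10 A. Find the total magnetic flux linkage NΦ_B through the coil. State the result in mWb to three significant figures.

From L = NΦ_B/I, the flux linkage is NΦ_B = LI.
NΦ_B = (4.880×10^-2 H)(4.10 A) = 0.2001 Wb.

NΦ_B ≈ 200 mWb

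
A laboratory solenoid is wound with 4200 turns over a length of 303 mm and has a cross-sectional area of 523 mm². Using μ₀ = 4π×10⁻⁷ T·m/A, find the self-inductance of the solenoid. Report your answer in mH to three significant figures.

A = 523 mm² = 5.230×10^-4 m².
For a long solenoid, L = μ₀N²A/ℓ.
L = (4π×10⁻⁷)(4200)²(5.230×10^-4)/(0.303 m) = 3.826×10^-2 H.

L ≈ 38.3 mH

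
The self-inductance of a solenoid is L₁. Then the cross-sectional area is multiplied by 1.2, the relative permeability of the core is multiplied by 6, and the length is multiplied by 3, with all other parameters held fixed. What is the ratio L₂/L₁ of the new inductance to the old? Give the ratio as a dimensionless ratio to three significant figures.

L₂/L₁ = 2.40

For a solenoid, L ∝ μᵣN²A/ℓ.
L₂/L₁ = (1.2) × (6) × (3)^-1 = 2.40.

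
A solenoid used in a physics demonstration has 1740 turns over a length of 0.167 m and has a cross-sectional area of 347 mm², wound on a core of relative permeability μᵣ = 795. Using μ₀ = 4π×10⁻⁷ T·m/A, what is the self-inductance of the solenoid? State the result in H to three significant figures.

A = 347 mm² = 3.470×10^-4 m².
For a long solenoid, L = μ₀μᵣN²A/ℓ.
L = (4π×10⁻⁷)(795)(1740)²(3.470×10^-4)/(0.167 m) = 6.2848 H.

L ≈ 6.28 H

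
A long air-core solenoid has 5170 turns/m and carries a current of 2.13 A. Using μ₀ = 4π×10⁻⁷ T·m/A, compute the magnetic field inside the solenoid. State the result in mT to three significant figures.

Inside a long solenoid, B = μ₀nI.
B = (4π×10⁻⁷)(5.170×10^3 m⁻¹)(2.13 A) = 1.384×10^-2 T.

B ≈ 13.8 mT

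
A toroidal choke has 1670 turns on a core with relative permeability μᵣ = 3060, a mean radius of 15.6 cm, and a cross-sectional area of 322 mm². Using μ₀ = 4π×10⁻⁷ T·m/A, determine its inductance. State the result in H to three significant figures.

For a thin toroid, L = μ₀μᵣN²A/(2πR).
L = (4π×10⁻⁷)(3060)(1670)²(3.220×10^-4) / (2π×0.156 m) = 3.523 H.

L ≈ 3.52 H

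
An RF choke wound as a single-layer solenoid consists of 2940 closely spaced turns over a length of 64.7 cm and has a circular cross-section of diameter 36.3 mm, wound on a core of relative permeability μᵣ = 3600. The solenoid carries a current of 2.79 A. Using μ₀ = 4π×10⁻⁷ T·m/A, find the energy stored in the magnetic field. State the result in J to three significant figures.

A = π(d/2)² = π(1.815×10^-2 m)² = 1.0349×10^-3 m².
L = μ₀μᵣN²A/ℓ = (4π×10⁻⁷)(3600)(2940)²(1.0349×10^-3)/(0.647) = 62.547 H.
U = ½LI² = ½(62.547)(2.79)² = 243.4 J.

U ≈ 243 J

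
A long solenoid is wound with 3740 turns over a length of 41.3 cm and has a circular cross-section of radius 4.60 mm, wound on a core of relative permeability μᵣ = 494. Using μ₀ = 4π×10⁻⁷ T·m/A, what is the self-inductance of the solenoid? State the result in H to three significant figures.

L ≈ 1.40 H

A = πr² = π(4.600×10^-3 m)² = 6.648×10^-5 m².
For a long solenoid, L = μ₀μᵣN²A/ℓ.
L = (4π×10⁻⁷)(494)(3740)²(6.648×10^-5)/(0.413 m) = 1.398 H.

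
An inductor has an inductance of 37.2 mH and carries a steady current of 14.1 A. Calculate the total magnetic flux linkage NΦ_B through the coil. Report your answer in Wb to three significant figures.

From L = NΦ_B/I, the flux linkage is NΦ_B = LI.
NΦ_B = (3.720×10^-2 H)(14.1 A) = 0.5245 Wb.

NΦ_B ≈ 0.525 Wb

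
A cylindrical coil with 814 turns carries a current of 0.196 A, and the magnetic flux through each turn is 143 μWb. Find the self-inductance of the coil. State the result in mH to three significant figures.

Self-inductance is defined by L = NΦ_B/I (flux linkage over current).
L = (814)(1.430×10^-4 Wb)/(0.196 A) = 0.5939 H.

L ≈ 594 mH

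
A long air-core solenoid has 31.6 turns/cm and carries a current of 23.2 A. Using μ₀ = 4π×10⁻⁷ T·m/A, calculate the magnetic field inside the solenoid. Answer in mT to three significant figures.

Inside a long solenoid, B = μ₀nI.
B = (4π×10⁻⁷)(3.160×10^3 m⁻¹)(23.2 A) = 9.213×10^-2 T.

B ≈ 92.1 mT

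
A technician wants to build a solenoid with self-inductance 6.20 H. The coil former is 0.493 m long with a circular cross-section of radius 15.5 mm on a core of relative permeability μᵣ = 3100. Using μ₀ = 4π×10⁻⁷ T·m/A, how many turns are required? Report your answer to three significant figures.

A = πr² = π(1.550×10^-2 m)² = 7.548×10^-4 m².
From L = μ₀μᵣN²A/ℓ, N = √(Lℓ / (μ₀μᵣA)).
N = √[(6.2)(0.493) / ((4π×10⁻⁷)(3100)×7.548×10^-4)] = √(1.040×10^6) ≈ 1019.6.

N ≈ 1020 turns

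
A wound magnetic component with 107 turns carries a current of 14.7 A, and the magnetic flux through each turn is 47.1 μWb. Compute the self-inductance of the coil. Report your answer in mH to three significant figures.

Self-inductance is defined by L = NΦ_B/I (flux linkage over current).
L = (107)(4.710×10^-5 Wb)/(14.7 A) = 3.428×10^-4 H.

L ≈ 0.343 mH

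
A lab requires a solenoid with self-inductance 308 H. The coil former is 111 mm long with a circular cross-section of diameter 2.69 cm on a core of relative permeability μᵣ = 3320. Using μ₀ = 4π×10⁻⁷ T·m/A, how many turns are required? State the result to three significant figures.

A = π(d/2)² = π(1.345×10^-2 m)² = 5.683×10^-4 m².
From L = μ₀μᵣN²A/ℓ, N = √(Lℓ / (μ₀μᵣA)).
N = √[(308)(0.111) / ((4π×10⁻⁷)(3320)×5.683×10^-4)] = √(1.442×10^7) ≈ 3797.2.

N ≈ 3800 turns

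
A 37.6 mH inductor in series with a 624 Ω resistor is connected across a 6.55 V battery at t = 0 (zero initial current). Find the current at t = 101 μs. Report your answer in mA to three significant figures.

I ≈ 8.53 mA

τ = L/R = 3.760×10^-2/624 = 6.026×10^-5 s; final current I_∞ = ε/R = 6.55/624 = 1.050×10^-2 A.
I(t) = I_∞(1 − e^(−t/τ)) with t/τ = 1.676.
I = (1.050×10^-2)(1 − e^(−1.676)) = 8.533×10^-3 A.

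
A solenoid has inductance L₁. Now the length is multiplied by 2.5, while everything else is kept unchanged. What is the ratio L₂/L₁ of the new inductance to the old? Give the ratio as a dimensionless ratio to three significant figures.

For a solenoid, L ∝ μᵣN²A/ℓ.
L₂/L₁ = (2.5)^-1 = 0.400.

L₂/L₁ = 0.400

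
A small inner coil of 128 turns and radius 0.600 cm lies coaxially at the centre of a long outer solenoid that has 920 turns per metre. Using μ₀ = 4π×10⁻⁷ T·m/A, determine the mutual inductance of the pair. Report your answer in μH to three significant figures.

M ≈ 16.7 μH

The outer solenoid produces a uniform field B₁ = μ₀n₁I₁ across the inner coil,
so the flux linkage is N₂Φ = N₂B₁A₂ = μ₀n₁N₂A₂·I₁, giving M = μ₀n₁N₂A₂.
A₂ = πr² = π(6.000×10^-3 m)² = 1.131×10^-4 m².
M = (4π×10⁻⁷)(920)(128)(1.131×10^-4) = 1.674×10^-5 H.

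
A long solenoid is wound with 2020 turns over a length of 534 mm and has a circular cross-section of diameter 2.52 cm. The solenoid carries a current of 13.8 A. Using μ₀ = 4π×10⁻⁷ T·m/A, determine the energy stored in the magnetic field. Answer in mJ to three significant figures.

U ≈ 456 mJ

A = π(d/2)² = π(1.260×10^-2 m)² = 4.988×10^-4 m².
L = μ₀N²A/ℓ = (4π×10⁻⁷)(2020)²(4.988×10^-4)/(0.534) = 4.789×10^-3 H.
U = ½LI² = ½(4.789×10^-3)(13.8)² = 0.456 J.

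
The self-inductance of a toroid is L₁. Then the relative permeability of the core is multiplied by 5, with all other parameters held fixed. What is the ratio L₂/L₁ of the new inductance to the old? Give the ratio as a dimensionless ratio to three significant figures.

L₂/L₁ = 5.00

For a toroid, L ∝ μᵣN²A/R.
L₂/L₁ = (5) = 5.00.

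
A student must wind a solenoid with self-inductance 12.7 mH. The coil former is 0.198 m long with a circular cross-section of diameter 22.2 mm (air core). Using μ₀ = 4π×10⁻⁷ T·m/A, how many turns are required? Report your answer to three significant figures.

N ≈ 2270 turns

A = π(d/2)² = π(1.110×10^-2 m)² = 3.871×10^-4 m².
From L = μ₀N²A/ℓ, N = √(Lℓ / (μ₀A)).
N = √[(1.270×10^-2)(0.198) / ((4π×10⁻⁷)×3.871×10^-4)] = √(5.170×10^6) ≈ 2273.7.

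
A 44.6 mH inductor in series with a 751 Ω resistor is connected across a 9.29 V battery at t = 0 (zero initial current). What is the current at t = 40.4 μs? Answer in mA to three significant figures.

I ≈ 6.10 mA

τ = L/R = 4.460×10^-2/751 = 5.939×10^-5 s; final current I_∞ = ε/R = 9.29/751 = 1.237×10^-2 A.
I(t) = I_∞(1 − e^(−t/τ)) with t/τ = 0.680.
I = (1.237×10^-2)(1 − e^(−0.680)) = 6.10498×10^-3 A.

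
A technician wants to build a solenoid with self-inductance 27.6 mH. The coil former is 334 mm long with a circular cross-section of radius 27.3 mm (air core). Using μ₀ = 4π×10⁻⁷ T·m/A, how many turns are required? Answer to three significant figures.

A = πr² = π(2.730×10^-2 m)² = 2.341×10^-3 m².
From L = μ₀N²A/ℓ, N = √(Lℓ / (μ₀A)).
N = √[(2.760×10^-2)(0.334) / ((4π×10⁻⁷)×2.341×10^-3)] = √(3.133×10^6) ≈ 1770.0.

N ≈ 1770 turns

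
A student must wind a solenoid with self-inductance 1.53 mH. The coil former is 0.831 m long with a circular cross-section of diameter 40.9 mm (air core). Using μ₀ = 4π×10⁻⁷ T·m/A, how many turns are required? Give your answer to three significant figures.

N ≈ 878 turns

A = π(d/2)² = π(2.045×10^-2 m)² = 1.314×10^-3 m².
From L = μ₀N²A/ℓ, N = √(Lℓ / (μ₀A)).
N = √[(1.530×10^-3)(0.831) / ((4π×10⁻⁷)×1.314×10^-3)] = √(7.701×10^5) ≈ 877.6.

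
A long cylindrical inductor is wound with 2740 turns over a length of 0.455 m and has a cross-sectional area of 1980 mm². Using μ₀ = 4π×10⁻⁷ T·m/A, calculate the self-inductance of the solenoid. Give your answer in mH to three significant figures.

A = 1980 mm² = 1.980×10^-3 m².
For a long solenoid, L = μ₀N²A/ℓ.
L = (4π×10⁻⁷)(2740)²(1.980×10^-3)/(0.455 m) = 4.105×10^-2 H.

L ≈ 41.1 mH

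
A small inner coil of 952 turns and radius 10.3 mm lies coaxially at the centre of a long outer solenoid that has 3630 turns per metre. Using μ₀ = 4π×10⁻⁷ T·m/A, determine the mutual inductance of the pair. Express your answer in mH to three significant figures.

The outer solenoid produces a uniform field B₁ = μ₀n₁I₁ across the inner coil,
so the flux linkage is N₂Φ = N₂B₁A₂ = μ₀n₁N₂A₂·I₁, giving M = μ₀n₁N₂A₂.
A₂ = πr² = π(1.030×10^-2 m)² = 3.333×10^-4 m².
M = (4π×10⁻⁷)(3630)(952)(3.333×10^-4) = 1.447×10^-3 H.

M ≈ 1.45 mH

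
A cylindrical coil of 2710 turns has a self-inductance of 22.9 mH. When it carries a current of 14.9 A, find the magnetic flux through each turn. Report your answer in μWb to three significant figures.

From L = NΦ_B/I, the flux per turn is Φ_B = LI/N.
Φ_B = (2.290×10^-2 H)(14.9 A)/2710 = 1.259×10^-4 Wb.

Φ_B ≈ 126 μWb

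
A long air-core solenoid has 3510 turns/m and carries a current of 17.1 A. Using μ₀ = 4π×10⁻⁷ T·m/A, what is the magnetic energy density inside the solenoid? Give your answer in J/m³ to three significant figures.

u ≈ 2260 J/m³

B = μ₀nI = (4π×10⁻⁷)(3.510×10^3)(17.1) = 7.542×10^-2 T.
u = B²/(2μ₀) = (7.542×10^-2)²/(2×4π×10⁻⁷) = 2.264×10^3 J/m³.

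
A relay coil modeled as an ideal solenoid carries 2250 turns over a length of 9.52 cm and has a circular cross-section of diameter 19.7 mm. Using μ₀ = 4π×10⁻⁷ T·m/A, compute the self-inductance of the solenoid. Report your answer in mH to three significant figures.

A = π(d/2)² = π(9.850×10^-3 m)² = 3.048×10^-4 m².
For a long solenoid, L = μ₀N²A/ℓ.
L = (4π×10⁻⁷)(2250)²(3.048×10^-4)/(9.520×10^-2 m) = 2.037×10^-2 H.

L ≈ 20.4 mH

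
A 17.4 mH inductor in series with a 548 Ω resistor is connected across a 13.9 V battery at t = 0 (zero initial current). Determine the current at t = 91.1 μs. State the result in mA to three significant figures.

I ≈ 23.9 mA

τ = L/R = 1.740×10^-2/548 = 3.175×10^-5 s; final current I_∞ = ε/R = 13.9/548 = 2.536×10^-2 A.
I(t) = I_∞(1 − e^(−t/τ)) with t/τ = 2.869.
I = (2.536×10^-2)(1 − e^(−2.869)) = 2.393×10^-2 A.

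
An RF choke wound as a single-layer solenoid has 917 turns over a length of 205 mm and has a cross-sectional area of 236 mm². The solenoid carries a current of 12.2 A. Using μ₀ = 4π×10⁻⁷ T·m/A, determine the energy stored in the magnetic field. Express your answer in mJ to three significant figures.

U ≈ 90.5 mJ

A = 236 mm² = 2.360×10^-4 m².
L = μ₀N²A/ℓ = (4π×10⁻⁷)(917)²(2.360×10^-4)/(0.205) = 1.216×10^-3 H.
U = ½LI² = ½(1.216×10^-3)(12.2)² = 9.053×10^-2 J.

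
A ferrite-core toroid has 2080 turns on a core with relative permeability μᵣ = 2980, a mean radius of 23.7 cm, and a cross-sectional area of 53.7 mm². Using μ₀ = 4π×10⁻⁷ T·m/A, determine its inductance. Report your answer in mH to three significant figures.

For a thin toroid, L = μ₀μᵣN²A/(2πR).
L = (4π×10⁻⁷)(2980)(2080)²(5.370×10^-5) / (2π×0.237 m) = 0.5843 H.

L ≈ 584 mH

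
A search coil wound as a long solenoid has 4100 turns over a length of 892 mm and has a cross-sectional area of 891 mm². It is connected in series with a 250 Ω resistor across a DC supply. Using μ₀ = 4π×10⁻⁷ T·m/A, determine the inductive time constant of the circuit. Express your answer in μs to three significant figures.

τ ≈ 84.4 μs

A = 891 mm² = 8.910×10^-4 m².
L = μ₀N²A/ℓ = (4π×10⁻⁷)(4100)²(8.910×10^-4)/(0.892) = 2.110×10^-2 H.
τ = L/R = (2.110×10^-2)/(250) = 8.440×10^-5 s.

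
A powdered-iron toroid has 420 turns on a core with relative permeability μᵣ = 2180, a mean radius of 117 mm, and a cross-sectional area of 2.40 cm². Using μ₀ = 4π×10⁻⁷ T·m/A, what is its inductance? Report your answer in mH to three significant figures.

For a thin toroid, L = μ₀μᵣN²A/(2πR).
L = (4π×10⁻⁷)(2180)(420)²(2.400×10^-4) / (2π×0.117 m) = 0.1578 H.

L ≈ 158 mH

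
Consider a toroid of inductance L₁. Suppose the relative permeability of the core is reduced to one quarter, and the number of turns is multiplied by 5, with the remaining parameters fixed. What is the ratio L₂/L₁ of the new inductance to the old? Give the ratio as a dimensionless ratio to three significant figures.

L₂/L₁ = 6.25

For a toroid, L ∝ μᵣN²A/R.
L₂/L₁ = (0.25) × (5)^2 = 6.25.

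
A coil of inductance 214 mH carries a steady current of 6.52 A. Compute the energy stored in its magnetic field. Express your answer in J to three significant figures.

U ≈ 4.55 J

Stored magnetic energy: U = ½LI².
U = ½(0.214 H)(6.52 A)² = 4.549 J.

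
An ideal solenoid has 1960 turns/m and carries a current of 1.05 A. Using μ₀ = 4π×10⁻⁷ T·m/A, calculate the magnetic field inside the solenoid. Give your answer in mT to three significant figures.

B ≈ 2.59 mT

Inside a long solenoid, B = μ₀nI.
B = (4π×10⁻⁷)(1.960×10^3 m⁻¹)(1.05 A) = 2.586×10^-3 T.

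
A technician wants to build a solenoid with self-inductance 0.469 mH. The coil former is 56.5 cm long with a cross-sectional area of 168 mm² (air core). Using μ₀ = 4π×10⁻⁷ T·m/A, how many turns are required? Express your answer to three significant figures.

N ≈ 1120 turns

A = 168 mm² = 1.680×10^-4 m².
From L = μ₀N²A/ℓ, N = √(Lℓ / (μ₀A)).
N = √[(4.690×10^-4)(0.565) / ((4π×10⁻⁷)×1.680×10^-4)] = √(1.255×10^6) ≈ 1120.3.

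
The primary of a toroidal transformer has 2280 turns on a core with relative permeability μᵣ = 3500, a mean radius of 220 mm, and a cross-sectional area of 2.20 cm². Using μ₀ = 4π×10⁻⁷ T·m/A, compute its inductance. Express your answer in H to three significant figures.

For a thin toroid, L = μ₀μᵣN²A/(2πR).
L = (4π×10⁻⁷)(3500)(2280)²(2.200×10^-4) / (2π×0.22 m) = 3.639 H.

L ≈ 3.64 H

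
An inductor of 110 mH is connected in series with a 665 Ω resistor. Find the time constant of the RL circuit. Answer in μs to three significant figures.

τ = L/R = (0.11 H)/(665 Ω) = 1.654×10^-4 s.

τ ≈ 165 μs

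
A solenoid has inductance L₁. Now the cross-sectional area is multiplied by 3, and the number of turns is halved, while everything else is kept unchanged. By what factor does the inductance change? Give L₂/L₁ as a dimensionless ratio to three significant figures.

For a solenoid, L ∝ μᵣN²A/ℓ.
L₂/L₁ = (3) × (0.5)^2 = 0.750.

L₂/L₁ = 0.750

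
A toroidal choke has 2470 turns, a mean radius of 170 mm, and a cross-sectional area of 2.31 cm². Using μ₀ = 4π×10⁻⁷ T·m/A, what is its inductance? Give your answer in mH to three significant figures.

L ≈ 1.66 mH

For a thin toroid, L = μ₀N²A/(2πR).
L = (4π×10⁻⁷)(2470)²(2.310×10^-4) / (2π×0.17 m) = 1.658×10^-3 H.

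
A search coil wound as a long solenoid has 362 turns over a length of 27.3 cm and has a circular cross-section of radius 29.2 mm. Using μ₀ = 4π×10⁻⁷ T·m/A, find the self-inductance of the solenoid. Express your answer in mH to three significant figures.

L ≈ 1.62 mH

A = πr² = π(2.920×10^-2 m)² = 2.679×10^-3 m².
For a long solenoid, L = μ₀N²A/ℓ.
L = (4π×10⁻⁷)(362)²(2.679×10^-3)/(0.273 m) = 1.616×10^-3 H.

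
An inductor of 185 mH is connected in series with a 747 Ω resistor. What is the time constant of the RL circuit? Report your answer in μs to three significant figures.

τ = L/R = (0.185 H)/(747 Ω) = 2.477×10^-4 s.

τ ≈ 248 μs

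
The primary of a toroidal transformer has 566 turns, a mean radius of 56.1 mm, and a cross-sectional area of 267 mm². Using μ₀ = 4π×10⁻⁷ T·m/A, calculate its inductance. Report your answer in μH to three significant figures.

L ≈ 305 μH

For a thin toroid, L = μ₀N²A/(2πR).
L = (4π×10⁻⁷)(566)²(2.670×10^-4) / (2π×5.610×10^-2 m) = 3.049×10^-4 H.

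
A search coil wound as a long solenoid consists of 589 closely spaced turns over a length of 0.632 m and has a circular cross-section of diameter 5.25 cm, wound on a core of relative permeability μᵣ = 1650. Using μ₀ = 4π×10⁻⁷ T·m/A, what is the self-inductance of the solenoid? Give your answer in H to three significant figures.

L ≈ 2.46 H

A = π(d/2)² = π(2.625×10^-2 m)² = 2.1648×10^-3 m².
For a long solenoid, L = μ₀μᵣN²A/ℓ.
L = (4π×10⁻⁷)(1650)(589)²(2.1648×10^-3)/(0.632 m) = 2.464 H.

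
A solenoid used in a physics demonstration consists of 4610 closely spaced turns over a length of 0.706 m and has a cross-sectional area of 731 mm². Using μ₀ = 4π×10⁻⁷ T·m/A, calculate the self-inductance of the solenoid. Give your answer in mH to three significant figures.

A = 731 mm² = 7.310×10^-4 m².
For a long solenoid, L = μ₀N²A/ℓ.
L = (4π×10⁻⁷)(4610)²(7.310×10^-4)/(0.706 m) = 2.765×10^-2 H.

L ≈ 27.7 mH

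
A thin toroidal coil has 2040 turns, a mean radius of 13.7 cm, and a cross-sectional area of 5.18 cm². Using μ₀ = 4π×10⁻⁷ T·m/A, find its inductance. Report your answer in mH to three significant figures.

L ≈ 3.15 mH

For a thin toroid, L = μ₀N²A/(2πR).
L = (4π×10⁻⁷)(2040)²(5.180×10^-4) / (2π×0.137 m) = 3.147×10^-3 H.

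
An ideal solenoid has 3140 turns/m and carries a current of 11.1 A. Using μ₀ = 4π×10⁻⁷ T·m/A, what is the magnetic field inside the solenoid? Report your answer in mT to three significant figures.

Inside a long solenoid, B = μ₀nI.
B = (4π×10⁻⁷)(3.140×10^3 m⁻¹)(11.1 A) = 4.380×10^-2 T.

B ≈ 43.8 mT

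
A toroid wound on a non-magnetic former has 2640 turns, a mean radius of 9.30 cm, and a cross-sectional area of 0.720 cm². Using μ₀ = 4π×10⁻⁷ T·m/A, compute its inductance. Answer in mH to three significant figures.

For a thin toroid, L = μ₀N²A/(2πR).
L = (4π×10⁻⁷)(2640)²(7.200×10^-5) / (2π×9.300×10^-2 m) = 1.079×10^-3 H.

L ≈ 1.08 mH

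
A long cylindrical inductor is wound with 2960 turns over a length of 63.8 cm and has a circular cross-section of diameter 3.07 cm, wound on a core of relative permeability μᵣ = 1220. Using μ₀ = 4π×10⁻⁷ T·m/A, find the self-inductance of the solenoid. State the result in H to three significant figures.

L ≈ 15.6 H

A = π(d/2)² = π(1.535×10^-2 m)² = 7.402×10^-4 m².
For a long solenoid, L = μ₀μᵣN²A/ℓ.
L = (4π×10⁻⁷)(1220)(2960)²(7.402×10^-4)/(0.638 m) = 15.58 H.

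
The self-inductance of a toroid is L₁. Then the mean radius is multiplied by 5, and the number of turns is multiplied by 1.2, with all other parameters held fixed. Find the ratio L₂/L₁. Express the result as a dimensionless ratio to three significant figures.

L₂/L₁ = 0.288

For a toroid, L ∝ μᵣN²A/R.
L₂/L₁ = (5)^-1 × (1.2)^2 = 0.288.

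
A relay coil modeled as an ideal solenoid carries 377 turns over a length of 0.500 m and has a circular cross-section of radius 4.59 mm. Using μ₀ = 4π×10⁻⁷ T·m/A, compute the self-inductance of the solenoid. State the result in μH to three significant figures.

A = πr² = π(4.590×10^-3 m)² = 6.619×10^-5 m².
For a long solenoid, L = μ₀N²A/ℓ.
L = (4π×10⁻⁷)(377)²(6.619×10^-5)/(0.5 m) = 2.364×10^-5 H.

L ≈ 23.6 μH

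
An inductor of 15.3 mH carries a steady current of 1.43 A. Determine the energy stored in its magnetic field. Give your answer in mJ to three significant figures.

U ≈ 15.6 mJ

Stored magnetic energy: U = ½LI².
U = ½(1.530×10^-2 H)(1.43 A)² = 1.564×10^-2 J.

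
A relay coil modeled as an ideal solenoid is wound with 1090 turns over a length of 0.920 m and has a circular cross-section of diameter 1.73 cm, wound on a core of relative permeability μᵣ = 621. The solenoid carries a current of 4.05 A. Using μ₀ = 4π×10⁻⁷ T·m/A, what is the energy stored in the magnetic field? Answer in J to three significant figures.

U ≈ 1.94 J

A = π(d/2)² = π(8.650×10^-3 m)² = 2.351×10^-4 m².
L = μ₀μᵣN²A/ℓ = (4π×10⁻⁷)(621)(1090)²(2.351×10^-4)/(0.92) = 0.2369 H.
U = ½LI² = ½(0.2369)(4.05)² = 1.943 J.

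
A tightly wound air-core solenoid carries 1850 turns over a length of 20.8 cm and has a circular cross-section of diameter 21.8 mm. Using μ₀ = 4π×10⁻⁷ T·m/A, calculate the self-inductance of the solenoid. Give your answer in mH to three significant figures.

L ≈ 7.72 mH

A = π(d/2)² = π(1.090×10^-2 m)² = 3.733×10^-4 m².
For a long solenoid, L = μ₀N²A/ℓ.
L = (4π×10⁻⁷)(1850)²(3.733×10^-4)/(0.208 m) = 7.718×10^-3 H.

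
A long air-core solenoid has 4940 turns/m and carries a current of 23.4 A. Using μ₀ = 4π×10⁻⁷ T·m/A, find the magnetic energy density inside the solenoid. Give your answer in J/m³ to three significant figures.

u ≈ 8400 J/m³

B = μ₀nI = (4π×10⁻⁷)(4.940×10^3)(23.4) = 0.1453 T.
u = B²/(2μ₀) = (0.1453)²/(2×4π×10⁻⁷) = 8.396×10^3 J/m³.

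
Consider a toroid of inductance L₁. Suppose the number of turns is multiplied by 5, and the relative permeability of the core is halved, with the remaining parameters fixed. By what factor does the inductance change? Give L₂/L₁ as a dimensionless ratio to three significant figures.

L₂/L₁ = 12.5

For a toroid, L ∝ μᵣN²A/R.
L₂/L₁ = (5)^2 × (0.5) = 12.5.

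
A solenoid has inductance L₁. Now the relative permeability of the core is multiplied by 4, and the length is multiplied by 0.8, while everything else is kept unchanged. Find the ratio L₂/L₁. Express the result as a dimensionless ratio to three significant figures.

L₂/L₁ = 5.00

For a solenoid, L ∝ μᵣN²A/ℓ.
L₂/L₁ = (4) × (0.8)^-1 = 5.00.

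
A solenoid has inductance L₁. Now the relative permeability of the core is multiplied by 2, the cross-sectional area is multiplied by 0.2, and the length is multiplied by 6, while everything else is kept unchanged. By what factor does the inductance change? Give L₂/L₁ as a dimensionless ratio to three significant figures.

For a solenoid, L ∝ μᵣN²A/ℓ.
L₂/L₁ = (2) × (0.2) × (6)^-1 = 0.0667.

L₂/L₁ = 0.0667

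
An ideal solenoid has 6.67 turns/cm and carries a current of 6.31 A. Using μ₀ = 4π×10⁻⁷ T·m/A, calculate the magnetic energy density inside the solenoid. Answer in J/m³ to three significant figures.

u ≈ 11.1 J/m³

B = μ₀nI = (4π×10⁻⁷)(667)(6.31) = 5.289×10^-3 T.
u = B²/(2μ₀) = (5.289×10^-3)²/(2×4π×10⁻⁷) = 11.13 J/m³.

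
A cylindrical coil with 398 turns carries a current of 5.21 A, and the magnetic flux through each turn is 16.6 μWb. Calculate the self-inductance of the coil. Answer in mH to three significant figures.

L ≈ 1.27 mH

Self-inductance is defined by L = NΦ_B/I (flux linkage over current).
L = (398)(1.660×10^-5 Wb)/(5.21 A) = 1.268×10^-3 H.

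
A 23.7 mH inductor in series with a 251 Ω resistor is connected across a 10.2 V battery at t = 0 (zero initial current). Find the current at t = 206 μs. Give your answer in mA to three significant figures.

τ = L/R = 2.370×10^-2/251 = 9.442×10^-5 s; final current I_∞ = ε/R = 10.2/251 = 4.064×10^-2 A.
I(t) = I_∞(1 − e^(−t/τ)) with t/τ = 2.182.
I = (4.064×10^-2)(1 − e^(−2.182)) = 3.605×10^-2 A.

I ≈ 36.1 mA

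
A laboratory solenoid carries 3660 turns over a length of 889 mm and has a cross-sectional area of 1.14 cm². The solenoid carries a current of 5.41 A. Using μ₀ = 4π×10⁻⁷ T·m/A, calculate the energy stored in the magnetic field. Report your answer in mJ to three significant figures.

U ≈ 31.6 mJ

A = 1.14 cm² = 1.140×10^-4 m².
L = μ₀N²A/ℓ = (4π×10⁻⁷)(3660)²(1.140×10^-4)/(0.889) = 2.159×10^-3 H.
U = ½LI² = ½(2.159×10^-3)(5.41)² = 3.159×10^-2 J.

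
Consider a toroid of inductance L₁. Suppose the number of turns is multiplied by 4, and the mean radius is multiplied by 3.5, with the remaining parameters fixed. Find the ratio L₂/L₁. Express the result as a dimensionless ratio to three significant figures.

L₂/L₁ = 4.57

For a toroid, L ∝ μᵣN²A/R.
L₂/L₁ = (4)^2 × (3.5)^-1 = 4.57.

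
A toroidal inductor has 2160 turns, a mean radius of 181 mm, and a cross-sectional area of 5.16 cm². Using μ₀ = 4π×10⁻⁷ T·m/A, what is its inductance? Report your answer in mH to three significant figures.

For a thin toroid, L = μ₀N²A/(2πR).
L = (4π×10⁻⁷)(2160)²(5.160×10^-4) / (2π×0.181 m) = 2.660×10^-3 H.

L ≈ 2.66 mH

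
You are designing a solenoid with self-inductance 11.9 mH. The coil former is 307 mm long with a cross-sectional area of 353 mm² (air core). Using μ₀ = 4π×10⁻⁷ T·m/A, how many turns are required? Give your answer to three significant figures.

N ≈ 2870 turns

A = 353 mm² = 3.530×10^-4 m².
From L = μ₀N²A/ℓ, N = √(Lℓ / (μ₀A)).
N = √[(1.190×10^-2)(0.307) / ((4π×10⁻⁷)×3.530×10^-4)] = √(8.236×10^6) ≈ 2869.8.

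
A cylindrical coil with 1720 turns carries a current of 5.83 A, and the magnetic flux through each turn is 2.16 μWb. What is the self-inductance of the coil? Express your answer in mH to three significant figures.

L ≈ 0.637 mH

Self-inductance is defined by L = NΦ_B/I (flux linkage over current).
L = (1720)(2.160×10^-6 Wb)/(5.83 A) = 6.373×10^-4 H.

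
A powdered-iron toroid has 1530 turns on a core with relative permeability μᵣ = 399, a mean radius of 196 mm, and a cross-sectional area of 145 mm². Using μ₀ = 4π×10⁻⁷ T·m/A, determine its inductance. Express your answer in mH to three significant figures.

L ≈ 138 mH

For a thin toroid, L = μ₀μᵣN²A/(2πR).
L = (4π×10⁻⁷)(399)(1530)²(1.450×10^-4) / (2π×0.196 m) = 0.1382 H.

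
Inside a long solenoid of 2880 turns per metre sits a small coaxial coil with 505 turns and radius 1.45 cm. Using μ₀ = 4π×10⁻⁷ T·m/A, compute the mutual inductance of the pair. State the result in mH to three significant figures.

The outer solenoid produces a uniform field B₁ = μ₀n₁I₁ across the inner coil,
so the flux linkage is N₂Φ = N₂B₁A₂ = μ₀n₁N₂A₂·I₁, giving M = μ₀n₁N₂A₂.
A₂ = πr² = π(1.450×10^-2 m)² = 6.605×10^-4 m².
M = (4π×10⁻⁷)(2880)(505)(6.605×10^-4) = 1.207×10^-3 H.

M ≈ 1.21 mH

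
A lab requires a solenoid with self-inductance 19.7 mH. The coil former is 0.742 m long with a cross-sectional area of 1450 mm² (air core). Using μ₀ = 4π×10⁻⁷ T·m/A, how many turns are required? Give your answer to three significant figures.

A = 1450 mm² = 1.450×10^-3 m².
From L = μ₀N²A/ℓ, N = √(Lℓ / (μ₀A)).
N = √[(1.970×10^-2)(0.742) / ((4π×10⁻⁷)×1.450×10^-3)] = √(8.022×10^6) ≈ 2832.3.

N ≈ 2830 turns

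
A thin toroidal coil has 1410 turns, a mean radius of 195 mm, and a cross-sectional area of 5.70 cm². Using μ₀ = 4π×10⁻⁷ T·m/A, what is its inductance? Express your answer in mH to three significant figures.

For a thin toroid, L = μ₀N²A/(2πR).
L = (4π×10⁻⁷)(1410)²(5.700×10^-4) / (2π×0.195 m) = 1.162×10^-3 H.

L ≈ 1.16 mH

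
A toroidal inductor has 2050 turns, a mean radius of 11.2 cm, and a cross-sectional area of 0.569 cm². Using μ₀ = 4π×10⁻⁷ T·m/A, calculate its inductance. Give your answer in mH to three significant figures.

L ≈ 0.427 mH

For a thin toroid, L = μ₀N²A/(2πR).
L = (4π×10⁻⁷)(2050)²(5.690×10^-5) / (2π×0.112 m) = 4.270×10^-4 H.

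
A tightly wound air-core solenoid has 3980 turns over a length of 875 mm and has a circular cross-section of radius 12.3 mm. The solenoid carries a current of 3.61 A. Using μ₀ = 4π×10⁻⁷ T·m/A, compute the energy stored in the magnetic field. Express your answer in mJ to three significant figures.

U ≈ 70.5 mJ

A = πr² = π(1.230×10^-2 m)² = 4.753×10^-4 m².
L = μ₀N²A/ℓ = (4π×10⁻⁷)(3980)²(4.753×10^-4)/(0.875) = 1.081×10^-2 H.
U = ½LI² = ½(1.081×10^-2)(3.61)² = 7.046×10^-2 J.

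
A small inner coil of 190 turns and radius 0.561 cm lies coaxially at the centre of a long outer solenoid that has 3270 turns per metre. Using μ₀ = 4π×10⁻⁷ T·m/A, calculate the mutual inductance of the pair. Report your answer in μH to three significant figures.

M ≈ 77.2 μH

The outer solenoid produces a uniform field B₁ = μ₀n₁I₁ across the inner coil,
so the flux linkage is N₂Φ = N₂B₁A₂ = μ₀n₁N₂A₂·I₁, giving M = μ₀n₁N₂A₂.
A₂ = πr² = π(5.610×10^-3 m)² = 9.887×10^-5 m².
M = (4π×10⁻⁷)(3270)(190)(9.887×10^-5) = 7.719×10^-5 H.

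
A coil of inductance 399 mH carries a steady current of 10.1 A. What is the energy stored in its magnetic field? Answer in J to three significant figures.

U ≈ 20.4 J

Stored magnetic energy: U = ½LI².
U = ½(0.399 H)(10.1 A)² = 20.35 J.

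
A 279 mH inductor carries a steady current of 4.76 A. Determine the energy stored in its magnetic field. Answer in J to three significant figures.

Stored magnetic energy: U = ½LI².
U = ½(0.279 H)(4.76 A)² = 3.161 J.

U ≈ 3.16 J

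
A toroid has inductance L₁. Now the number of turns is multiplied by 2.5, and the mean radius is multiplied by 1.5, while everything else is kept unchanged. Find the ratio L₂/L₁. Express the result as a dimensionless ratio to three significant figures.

For a toroid, L ∝ μᵣN²A/R.
L₂/L₁ = (2.5)^2 × (1.5)^-1 = 4.17.

L₂/L₁ = 4.17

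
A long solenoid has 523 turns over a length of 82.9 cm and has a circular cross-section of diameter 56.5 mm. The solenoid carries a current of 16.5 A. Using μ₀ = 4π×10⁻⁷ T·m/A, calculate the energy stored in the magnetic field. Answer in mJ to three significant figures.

U ≈ 142 mJ

A = π(d/2)² = π(2.825×10^-2 m)² = 2.507×10^-3 m².
L = μ₀N²A/ℓ = (4π×10⁻⁷)(523)²(2.507×10^-3)/(0.829) = 1.040×10^-3 H.
U = ½LI² = ½(1.040×10^-3)(16.5)² = 0.1415 J.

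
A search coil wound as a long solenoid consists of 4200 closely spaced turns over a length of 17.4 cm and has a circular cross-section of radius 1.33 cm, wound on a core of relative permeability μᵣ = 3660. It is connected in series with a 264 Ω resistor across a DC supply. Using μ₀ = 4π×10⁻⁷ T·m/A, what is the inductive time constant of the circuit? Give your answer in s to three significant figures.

A = πr² = π(1.330×10^-2 m)² = 5.557×10^-4 m².
L = μ₀μᵣN²A/ℓ = (4π×10⁻⁷)(3660)(4200)²(5.557×10^-4)/(0.174) = 259.1 H.
τ = L/R = (259.1)/(264) = 0.981498 s.

τ ≈ 0.981 s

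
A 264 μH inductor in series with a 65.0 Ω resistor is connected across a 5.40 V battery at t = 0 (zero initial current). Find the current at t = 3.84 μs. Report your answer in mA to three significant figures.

I ≈ 50.8 mA

τ = L/R = 2.640×10^-4/65.0 = 4.062×10^-6 s; final current I_∞ = ε/R = 5.40/65.0 = 8.308×10^-2 A.
I(t) = I_∞(1 − e^(−t/τ)) with t/τ = 0.945.
I = (8.308×10^-2)(1 − e^(−0.945)) = 5.080×10^-2 A.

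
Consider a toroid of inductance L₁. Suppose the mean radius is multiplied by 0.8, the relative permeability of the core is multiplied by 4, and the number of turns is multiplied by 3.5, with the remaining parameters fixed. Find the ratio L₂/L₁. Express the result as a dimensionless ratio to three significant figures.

L₂/L₁ = 61.3

For a toroid, L ∝ μᵣN²A/R.
L₂/L₁ = (0.8)^-1 × (4) × (3.5)^2 = 61.3.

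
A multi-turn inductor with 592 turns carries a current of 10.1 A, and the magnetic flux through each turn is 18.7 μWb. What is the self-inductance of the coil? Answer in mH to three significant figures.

Self-inductance is defined by L = NΦ_B/I (flux linkage over current).
L = (592)(1.870×10^-5 Wb)/(10.1 A) = 1.096×10^-3 H.

L ≈ 1.10 mH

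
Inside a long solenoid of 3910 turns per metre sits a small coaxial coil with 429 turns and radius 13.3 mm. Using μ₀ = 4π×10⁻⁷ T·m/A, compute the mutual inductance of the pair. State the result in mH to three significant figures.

The outer solenoid produces a uniform field B₁ = μ₀n₁I₁ across the inner coil,
so the flux linkage is N₂Φ = N₂B₁A₂ = μ₀n₁N₂A₂·I₁, giving M = μ₀n₁N₂A₂.
A₂ = πr² = π(1.330×10^-2 m)² = 5.557×10^-4 m².
M = (4π×10⁻⁷)(3910)(429)(5.557×10^-4) = 1.171×10^-3 H.

M ≈ 1.17 mH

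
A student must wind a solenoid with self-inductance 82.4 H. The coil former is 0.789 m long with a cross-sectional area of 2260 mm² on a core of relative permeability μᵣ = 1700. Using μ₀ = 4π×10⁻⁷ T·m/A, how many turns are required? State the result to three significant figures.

A = 2260 mm² = 2.260×10^-3 m².
From L = μ₀μᵣN²A/ℓ, N = √(Lℓ / (μ₀μᵣA)).
N = √[(82.4)(0.789) / ((4π×10⁻⁷)(1700)×2.260×10^-3)] = √(1.347×10^7) ≈ 3669.6.

N ≈ 3670 turns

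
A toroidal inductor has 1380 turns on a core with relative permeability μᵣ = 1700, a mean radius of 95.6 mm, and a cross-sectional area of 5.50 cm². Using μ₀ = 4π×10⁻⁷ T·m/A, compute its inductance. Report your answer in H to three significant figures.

For a thin toroid, L = μ₀μᵣN²A/(2πR).
L = (4π×10⁻⁷)(1700)(1380)²(5.500×10^-4) / (2π×9.560×10^-2 m) = 3.725 H.

L ≈ 3.73 H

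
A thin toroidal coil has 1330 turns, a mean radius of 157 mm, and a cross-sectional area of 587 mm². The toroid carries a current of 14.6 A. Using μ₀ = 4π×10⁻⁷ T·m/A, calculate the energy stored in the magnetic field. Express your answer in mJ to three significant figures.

U ≈ 141 mJ

L = μ₀N²A/(2πR) = (4π×10⁻⁷)(1330)²(5.870×10^-4)/(2π×0.157) = 1.323×10^-3 H.
U = ½LI² = ½(1.323×10^-3)(14.6)² = 0.141 J.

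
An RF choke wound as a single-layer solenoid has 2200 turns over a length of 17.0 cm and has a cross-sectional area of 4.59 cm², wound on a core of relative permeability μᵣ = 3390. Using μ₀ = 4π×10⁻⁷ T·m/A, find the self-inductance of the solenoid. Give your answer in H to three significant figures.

A = 4.59 cm² = 4.590×10^-4 m².
For a long solenoid, L = μ₀μᵣN²A/ℓ.
L = (4π×10⁻⁷)(3390)(2200)²(4.590×10^-4)/(0.17 m) = 55.67 H.

L ≈ 55.7 H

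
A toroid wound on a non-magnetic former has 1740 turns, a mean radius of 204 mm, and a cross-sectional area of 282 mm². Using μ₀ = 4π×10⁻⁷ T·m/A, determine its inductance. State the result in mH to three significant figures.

For a thin toroid, L = μ₀N²A/(2πR).
L = (4π×10⁻⁷)(1740)²(2.820×10^-4) / (2π×0.204 m) = 8.370×10^-4 H.

L ≈ 0.837 mH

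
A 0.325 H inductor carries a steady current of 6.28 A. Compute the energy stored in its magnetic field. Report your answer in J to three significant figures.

Stored magnetic energy: U = ½LI².
U = ½(0.325 H)(6.28 A)² = 6.409 J.

U ≈ 6.41 J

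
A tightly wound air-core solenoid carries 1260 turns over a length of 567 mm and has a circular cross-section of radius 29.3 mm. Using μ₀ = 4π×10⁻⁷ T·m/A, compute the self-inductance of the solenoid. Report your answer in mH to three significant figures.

L ≈ 9.49 mH

A = πr² = π(2.930×10^-2 m)² = 2.697×10^-3 m².
For a long solenoid, L = μ₀N²A/ℓ.
L = (4π×10⁻⁷)(1260)²(2.697×10^-3)/(0.567 m) = 9.490×10^-3 H.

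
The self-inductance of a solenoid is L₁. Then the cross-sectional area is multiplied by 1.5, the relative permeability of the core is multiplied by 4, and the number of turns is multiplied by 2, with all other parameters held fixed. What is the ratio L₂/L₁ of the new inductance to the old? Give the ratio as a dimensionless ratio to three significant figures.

For a solenoid, L ∝ μᵣN²A/ℓ.
L₂/L₁ = (1.5) × (4) × (2)^2 = 24.0.

L₂/L₁ = 24.0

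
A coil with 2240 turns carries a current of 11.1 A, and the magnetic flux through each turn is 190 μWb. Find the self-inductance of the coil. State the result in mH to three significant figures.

Self-inductance is defined by L = NΦ_B/I (flux linkage over current).
L = (2240)(1.900×10^-4 Wb)/(11.1 A) = 3.834×10^-2 H.

L ≈ 38.3 mH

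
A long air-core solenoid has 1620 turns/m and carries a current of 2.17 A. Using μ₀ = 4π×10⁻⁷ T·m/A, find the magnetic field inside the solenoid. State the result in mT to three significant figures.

Inside a long solenoid, B = μ₀nI.
B = (4π×10⁻⁷)(1.620×10^3 m⁻¹)(2.17 A) = 4.418×10^-3 T.

B ≈ 4.42 mT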